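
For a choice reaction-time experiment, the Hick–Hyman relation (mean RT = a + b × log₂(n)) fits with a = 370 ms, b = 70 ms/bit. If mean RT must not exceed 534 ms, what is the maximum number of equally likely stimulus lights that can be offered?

5

Information budget: (534 − 370)/70 = 2.3429 bits, so n ≤ 2^2.3429 = 5.073 → at most 5.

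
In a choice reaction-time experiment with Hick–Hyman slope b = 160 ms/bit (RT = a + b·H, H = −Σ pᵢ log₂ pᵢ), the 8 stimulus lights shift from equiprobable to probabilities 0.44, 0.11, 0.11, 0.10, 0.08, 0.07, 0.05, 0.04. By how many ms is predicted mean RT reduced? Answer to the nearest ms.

77 ms

The RT saving is b·ΔH. Equiprobable H₀ = log₂(8) = 3.0000 bits; with the given probabilities H = 2.5158 bits.
b·(H₀ − H) = 160 × (3.0000 − 2.5158) = 77.47 ms.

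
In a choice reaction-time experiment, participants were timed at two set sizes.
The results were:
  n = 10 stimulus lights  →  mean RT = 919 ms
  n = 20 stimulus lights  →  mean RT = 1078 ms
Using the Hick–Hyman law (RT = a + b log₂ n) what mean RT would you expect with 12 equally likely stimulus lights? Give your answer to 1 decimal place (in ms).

Solve the two-equation system in a and b:
  b = (1078 − 919) / (log₂ 20 − log₂ 10) = 159 / (4.3219 − 3.3219) = 159.000 ms/bit
  a = 919 − 159.000 × 3.3219 = 390.813 ms
Then RT(12) = 390.813 + 159.000 × log₂ 12 = 390.813 + 159.000 × 3.5850 ≈ 960.822 ms.

960.8 ms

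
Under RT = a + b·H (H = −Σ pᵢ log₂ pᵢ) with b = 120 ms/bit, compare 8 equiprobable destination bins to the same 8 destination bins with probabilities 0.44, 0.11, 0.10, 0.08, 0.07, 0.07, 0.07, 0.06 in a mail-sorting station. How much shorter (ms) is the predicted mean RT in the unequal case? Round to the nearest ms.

Equiprobable entropy H₀ = log₂ 8 = 3.0000 bits.
Skewed entropy H = −Σ pᵢ log₂ pᵢ = 2.5443 bits.
ΔRT = b·(H₀ − H) = 120 × 0.4557 = 54.68 ms.

55 ms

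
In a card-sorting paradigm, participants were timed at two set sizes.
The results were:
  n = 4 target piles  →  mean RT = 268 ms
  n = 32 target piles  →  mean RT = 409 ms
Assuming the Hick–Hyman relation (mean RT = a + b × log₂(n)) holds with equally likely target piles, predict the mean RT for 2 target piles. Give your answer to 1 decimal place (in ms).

With log₂ n on the abscissa the relation is linear; from the two conditions:
  b = (409 − 268) / (log₂ 32 − log₂ 4) = 141 / (5 − 2) = 47.000 ms/bit
  a = 268 − 47.000 × 2 = 174.000 ms
Then RT(2) = 174.000 + 47.000 × log₂ 2 = 174.000 + 47.000 × 1 ≈ 221.000 ms.

221.0 ms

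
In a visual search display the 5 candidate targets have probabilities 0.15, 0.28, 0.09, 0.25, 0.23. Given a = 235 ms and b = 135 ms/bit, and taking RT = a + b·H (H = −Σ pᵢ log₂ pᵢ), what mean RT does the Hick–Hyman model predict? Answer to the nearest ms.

Entropy contributions −pᵢ log₂ pᵢ: 0.4105, 0.5142, 0.3127, 0.5000, 0.4877; sum H = 2.2251 bits.
RT = a + bH = 235 + 135·2.2251 = 535.39 ms.

535 ms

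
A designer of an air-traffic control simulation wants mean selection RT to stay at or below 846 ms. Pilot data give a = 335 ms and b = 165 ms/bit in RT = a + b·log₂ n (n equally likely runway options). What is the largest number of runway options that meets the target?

Set 335 + 165·log₂ n ≤ 846 → log₂ n ≤ (846 − 335)/165 = 3.0970.
So n ≤ 2^3.0970 = 8.556; the largest integer n is 8.

8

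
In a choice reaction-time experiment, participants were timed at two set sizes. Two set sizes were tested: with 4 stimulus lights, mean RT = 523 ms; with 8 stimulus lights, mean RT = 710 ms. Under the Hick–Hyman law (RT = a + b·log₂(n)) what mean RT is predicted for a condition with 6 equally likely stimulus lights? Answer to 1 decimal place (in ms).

632.4 ms

RT is linear in log₂ n, so two points fix the line:
  b = (710 − 523) / (log₂ 8 − log₂ 4) = 187 / (3 − 2) = 187.000 ms/bit
  a = 523 − 187.000 × 2 = 149.000 ms
Then RT(6) = 149.000 + 187.000 × log₂ 6 = 149.000 + 187.000 × 2.5850 ≈ 632.388 ms.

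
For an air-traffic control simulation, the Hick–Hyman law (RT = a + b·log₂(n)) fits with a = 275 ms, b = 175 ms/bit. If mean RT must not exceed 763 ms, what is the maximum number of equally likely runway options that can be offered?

Information budget: (763 − 275)/175 = 2.7886 bits, so n ≤ 2^2.7886 = 6.909 → at most 6.

6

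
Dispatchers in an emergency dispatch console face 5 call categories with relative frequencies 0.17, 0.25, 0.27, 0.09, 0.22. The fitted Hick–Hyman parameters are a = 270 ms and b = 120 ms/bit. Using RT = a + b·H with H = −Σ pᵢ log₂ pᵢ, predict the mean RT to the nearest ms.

539 ms

H = 0.17·log₂(1/0.17) + 0.25·log₂(1/0.25) + 0.27·log₂(1/0.27) + 0.09·log₂(1/0.09) + 0.22·log₂(1/0.22) = 2.2378 bits.
RT = 270 + 120 × 2.2378 = 538.54 ms.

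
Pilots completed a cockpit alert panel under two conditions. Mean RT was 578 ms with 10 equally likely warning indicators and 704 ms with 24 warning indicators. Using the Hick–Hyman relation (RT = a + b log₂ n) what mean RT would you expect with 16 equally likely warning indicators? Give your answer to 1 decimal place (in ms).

With log₂ n on the abscissa the relation is linear; from the two conditions:
  b = (704 − 578) / (log₂ 24 − log₂ 10) = 126 / (4.5850 − 3.3219) = 99.760 ms/bit
  a = 578 − 99.760 × 3.3219 = 246.605 ms
Then RT(16) = 246.605 + 99.760 × log₂ 16 = 246.605 + 99.760 × 4 ≈ 645.644 ms.

645.6 ms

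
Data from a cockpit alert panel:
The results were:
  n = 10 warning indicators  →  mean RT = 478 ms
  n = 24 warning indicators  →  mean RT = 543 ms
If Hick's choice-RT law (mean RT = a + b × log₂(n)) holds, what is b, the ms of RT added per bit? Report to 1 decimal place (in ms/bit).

51.5 ms/bit

Slope: b = (543 − 478) / (log₂ 24 − log₂ 10) = 65/1.2630 = 51.463 ms/bit.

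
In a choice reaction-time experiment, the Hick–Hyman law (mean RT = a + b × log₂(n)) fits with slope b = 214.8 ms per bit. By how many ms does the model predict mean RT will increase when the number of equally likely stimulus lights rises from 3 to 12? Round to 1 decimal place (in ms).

The intercept a cancels: ΔRT = b·(log₂ n₂ − log₂ n₁) = b·log₂(n₂/n₁).
log₂(12) − log₂(3) = log₂(12/3) = log₂(4) = 2.
ΔRT = 214.8 × 2.0000 = 429.600 ms.

429.6 ms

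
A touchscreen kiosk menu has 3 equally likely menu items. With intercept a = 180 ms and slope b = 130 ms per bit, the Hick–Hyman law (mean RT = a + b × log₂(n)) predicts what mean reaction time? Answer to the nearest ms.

log₂(3) = 1.5850 bits, so RT = 180 + 130 × 1.5850 ≈ 386.045 ms.

386 ms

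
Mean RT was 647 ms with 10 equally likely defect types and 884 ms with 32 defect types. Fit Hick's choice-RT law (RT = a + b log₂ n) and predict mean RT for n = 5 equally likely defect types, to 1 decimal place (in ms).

505.8 ms

Solve the two-equation system in a and b:
  b = (884 − 647) / (log₂ 32 − log₂ 10) = 237 / (5 − 3.3219) = 141.234 ms/bit
  a = 647 − 141.234 × 3.3219 = 177.832 ms
Then RT(5) = 177.832 + 141.234 × log₂ 5 = 177.832 + 141.234 × 2.3219 ≈ 505.766 ms.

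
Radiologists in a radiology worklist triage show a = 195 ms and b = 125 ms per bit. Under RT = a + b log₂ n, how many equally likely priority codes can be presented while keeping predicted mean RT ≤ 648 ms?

12

Set 195 + 125·log₂ n ≤ 648 → log₂ n ≤ (648 − 195)/125 = 3.6240.
So n ≤ 2^3.6240 = 12.329; the largest integer n is 12.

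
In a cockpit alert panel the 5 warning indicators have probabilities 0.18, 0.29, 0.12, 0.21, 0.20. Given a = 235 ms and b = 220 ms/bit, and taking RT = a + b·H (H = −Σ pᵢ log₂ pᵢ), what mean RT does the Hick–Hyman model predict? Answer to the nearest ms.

734 ms

H = 0.18·log₂(1/0.18) + 0.29·log₂(1/0.29) + 0.12·log₂(1/0.12) + 0.21·log₂(1/0.21) + 0.20·log₂(1/0.20) = 2.2675 bits.
RT = 235 + 220 × 2.2675 = 733.85 ms.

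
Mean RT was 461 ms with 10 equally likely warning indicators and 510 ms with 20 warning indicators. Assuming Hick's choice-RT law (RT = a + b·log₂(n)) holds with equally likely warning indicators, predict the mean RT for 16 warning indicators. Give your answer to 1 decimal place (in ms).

494.2 ms

With log₂ n on the abscissa the relation is linear; from the two conditions:
  b = (510 − 461) / (log₂ 20 − log₂ 10) = 49 / (4.3219 − 3.3219) = 49.000 ms/bit
  a = 461 − 49.000 × 3.3219 = 298.226 ms
Then RT(16) = 298.226 + 49.000 × log₂ 16 = 298.226 + 49.000 × 4 ≈ 494.226 ms.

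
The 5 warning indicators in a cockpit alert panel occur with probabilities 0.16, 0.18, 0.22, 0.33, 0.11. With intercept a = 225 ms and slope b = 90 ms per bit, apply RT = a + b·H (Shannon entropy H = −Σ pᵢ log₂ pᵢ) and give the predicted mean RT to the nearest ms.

425 ms

H = 0.16·log₂(1/0.16) + 0.18·log₂(1/0.18) + 0.22·log₂(1/0.22) + 0.33·log₂(1/0.33) + 0.11·log₂(1/0.11) = 2.2270 bits.
RT = 225 + 90 × 2.2270 = 425.43 ms.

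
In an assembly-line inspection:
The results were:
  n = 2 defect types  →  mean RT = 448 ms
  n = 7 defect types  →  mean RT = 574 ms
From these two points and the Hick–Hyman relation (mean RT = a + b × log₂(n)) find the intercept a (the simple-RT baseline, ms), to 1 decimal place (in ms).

Slope: b = (574 − 448) / (log₂ 7 − log₂ 2) = 126/1.8074 = 69.715 ms/bit.
Intercept: a = 448 − 69.715·log₂(2) = 378.285 ms.

378.3 ms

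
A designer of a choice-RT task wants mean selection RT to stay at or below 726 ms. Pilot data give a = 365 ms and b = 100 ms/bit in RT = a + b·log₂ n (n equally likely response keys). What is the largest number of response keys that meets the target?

Information budget: (726 − 365)/100 = 3.6100 bits, so n ≤ 2^3.6100 = 12.210 → at most 12.

12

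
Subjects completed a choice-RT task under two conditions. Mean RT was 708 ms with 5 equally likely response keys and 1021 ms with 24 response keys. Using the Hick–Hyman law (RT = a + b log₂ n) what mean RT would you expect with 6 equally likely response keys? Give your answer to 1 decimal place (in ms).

744.4 ms

RT is linear in log₂ n, so two points fix the line:
  b = (1021 − 708) / (log₂ 24 − log₂ 5) = 313 / (4.5850 − 2.3219) = 138.310 ms/bit
  a = 708 − 138.310 × 2.3219 = 386.854 ms
Then RT(6) = 386.854 + 138.310 × log₂ 6 = 386.854 + 138.310 × 2.5850 ≈ 744.380 ms.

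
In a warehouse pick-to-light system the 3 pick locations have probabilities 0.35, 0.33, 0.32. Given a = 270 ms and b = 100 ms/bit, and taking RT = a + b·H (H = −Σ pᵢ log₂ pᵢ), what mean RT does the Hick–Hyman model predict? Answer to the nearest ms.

H = 0.35·log₂(1/0.35) + 0.33·log₂(1/0.33) + 0.32·log₂(1/0.32) = 1.5840 bits.
RT = 270 + 100 × 1.5840 = 428.40 ms.

428 ms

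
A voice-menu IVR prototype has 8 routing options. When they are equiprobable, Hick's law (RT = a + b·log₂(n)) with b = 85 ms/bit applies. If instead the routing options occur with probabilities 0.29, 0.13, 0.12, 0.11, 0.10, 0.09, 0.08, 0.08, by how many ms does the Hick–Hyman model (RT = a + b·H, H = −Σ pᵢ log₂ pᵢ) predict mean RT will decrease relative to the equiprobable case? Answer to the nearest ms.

Equiprobable entropy H₀ = log₂ 8 = 3.0000 bits.
Skewed entropy H = −Σ pᵢ log₂ pᵢ = 2.8458 bits.
ΔRT = b·(H₀ − H) = 85 × 0.1542 = 13.11 ms.

13 ms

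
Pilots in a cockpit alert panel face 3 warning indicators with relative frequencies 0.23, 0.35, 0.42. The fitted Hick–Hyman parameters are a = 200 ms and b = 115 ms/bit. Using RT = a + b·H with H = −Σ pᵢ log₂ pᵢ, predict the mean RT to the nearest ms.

Entropy contributions −pᵢ log₂ pᵢ: 0.4877, 0.5301, 0.5256; sum H = 1.5434 bits.
RT = a + bH = 200 + 115·1.5434 = 377.49 ms.

377 ms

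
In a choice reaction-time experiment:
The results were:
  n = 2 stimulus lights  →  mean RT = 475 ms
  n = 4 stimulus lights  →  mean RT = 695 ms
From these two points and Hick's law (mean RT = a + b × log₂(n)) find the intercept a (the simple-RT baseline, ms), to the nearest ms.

255 ms

The slope on a log₂ axis is (695 − 475) / (2 − 1) = 220 ms/bit.
Intercept: a = 475 − 220·log₂(2) = 255.000 ms.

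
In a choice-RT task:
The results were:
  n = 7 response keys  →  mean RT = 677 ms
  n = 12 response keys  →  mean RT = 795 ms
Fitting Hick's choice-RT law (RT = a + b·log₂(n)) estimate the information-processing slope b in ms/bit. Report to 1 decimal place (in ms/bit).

Slope: b = (795 − 677) / (log₂ 12 − log₂ 7) = 118/0.7776 = 151.747 ms/bit.

151.7 ms/bit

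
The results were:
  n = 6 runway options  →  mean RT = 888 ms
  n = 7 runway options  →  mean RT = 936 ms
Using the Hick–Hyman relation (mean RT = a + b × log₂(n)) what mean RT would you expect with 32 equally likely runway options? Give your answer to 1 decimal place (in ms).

Fit slope and intercept:
  b = (936 − 888) / (log₂ 7 − log₂ 6) = 48 / (2.8074 − 2.5850) = 215.835 ms/bit
  a = 888 − 215.835 × 2.5850 = 330.075 ms
Then RT(32) = 330.075 + 215.835 × log₂ 32 = 330.075 + 215.835 × 5 ≈ 1409.249 ms.

1409.2 ms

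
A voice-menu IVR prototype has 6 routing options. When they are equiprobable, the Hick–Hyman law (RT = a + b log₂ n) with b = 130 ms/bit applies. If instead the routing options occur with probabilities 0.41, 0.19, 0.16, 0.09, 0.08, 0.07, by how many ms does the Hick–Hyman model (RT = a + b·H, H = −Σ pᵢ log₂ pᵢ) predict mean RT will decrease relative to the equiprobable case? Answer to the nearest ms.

40 ms

Equiprobable entropy H₀ = log₂ 6 = 2.5850 bits.
Skewed entropy H = −Σ pᵢ log₂ pᵢ = 2.2783 bits.
ΔRT = b·(H₀ − H) = 130 × 0.3066 = 39.86 ms.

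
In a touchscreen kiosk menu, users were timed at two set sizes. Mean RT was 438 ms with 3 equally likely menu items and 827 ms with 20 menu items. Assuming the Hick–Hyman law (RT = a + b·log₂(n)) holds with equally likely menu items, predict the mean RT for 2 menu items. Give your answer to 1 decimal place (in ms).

354.9 ms

Fit slope and intercept:
  b = (827 − 438) / (log₂ 20 − log₂ 3) = 389 / (4.3219 − 1.5850) = 142.128 ms/bit
  a = 438 − 142.128 × 1.5850 = 212.732 ms
Then RT(2) = 212.732 + 142.128 × log₂ 2 = 212.732 + 142.128 × 1 ≈ 354.860 ms.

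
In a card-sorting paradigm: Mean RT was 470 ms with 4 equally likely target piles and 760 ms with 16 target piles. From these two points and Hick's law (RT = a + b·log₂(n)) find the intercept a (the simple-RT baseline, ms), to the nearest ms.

180 ms

The slope on a log₂ axis is (760 − 470) / (4 − 2) = 145 ms/bit.
a = RT₁ − b·log₂ n₁ = 470 − 145 × 2 = 180.000 ms.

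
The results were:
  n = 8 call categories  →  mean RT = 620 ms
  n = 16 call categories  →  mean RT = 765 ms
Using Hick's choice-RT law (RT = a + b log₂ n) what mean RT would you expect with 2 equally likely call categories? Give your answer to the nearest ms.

330 ms

Solve the two-equation system in a and b:
  b = (765 − 620) / (log₂ 16 − log₂ 8) = 145 / (4 − 3) = 145 ms/bit
  a = 620 − 145 × 3 = 185 ms
Then RT(2) = 185 + 145 × log₂ 2 = 185 + 145 × 1 ≈ 330.000 ms.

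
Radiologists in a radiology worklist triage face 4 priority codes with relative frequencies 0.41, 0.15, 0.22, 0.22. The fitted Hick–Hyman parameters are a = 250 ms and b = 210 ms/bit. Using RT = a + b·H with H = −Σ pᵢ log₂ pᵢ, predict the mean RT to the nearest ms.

H = 0.41·log₂(1/0.41) + 0.15·log₂(1/0.15) + 0.22·log₂(1/0.22) + 0.22·log₂(1/0.22) = 1.8991 bits.
RT = 250 + 210 × 1.8991 = 648.81 ms.

649 ms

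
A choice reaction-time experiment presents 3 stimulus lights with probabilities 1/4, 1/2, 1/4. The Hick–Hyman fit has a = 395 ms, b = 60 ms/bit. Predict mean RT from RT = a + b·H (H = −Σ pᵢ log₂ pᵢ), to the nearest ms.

Each term −pᵢ log₂ pᵢ: 0.25·2 + 0.5·1 + 0.25·2; summed, H = 1.500 bits.
Mean RT = a + bH = 395 + 60·1.500 = 485.00 ms.

485 ms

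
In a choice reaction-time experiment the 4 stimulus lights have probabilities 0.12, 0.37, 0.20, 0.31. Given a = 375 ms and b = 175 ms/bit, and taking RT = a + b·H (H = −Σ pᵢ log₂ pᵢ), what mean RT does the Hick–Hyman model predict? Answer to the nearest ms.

705 ms

Entropy contributions −pᵢ log₂ pᵢ: 0.3671, 0.5307, 0.4644, 0.5238; sum H = 1.8860 bits.
RT = a + bH = 375 + 175·1.8860 = 705.05 ms.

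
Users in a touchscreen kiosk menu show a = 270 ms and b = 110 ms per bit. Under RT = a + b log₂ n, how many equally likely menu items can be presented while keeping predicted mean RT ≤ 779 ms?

24

Information budget: (779 − 270)/110 = 4.6273 bits, so n ≤ 2^4.6273 = 24.714 → at most 24.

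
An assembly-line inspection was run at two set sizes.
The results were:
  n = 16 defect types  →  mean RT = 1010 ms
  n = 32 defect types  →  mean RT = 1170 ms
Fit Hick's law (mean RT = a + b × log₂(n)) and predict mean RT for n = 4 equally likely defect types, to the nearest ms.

690 ms

Fit slope and intercept:
  b = (1170 − 1010) / (log₂ 32 − log₂ 16) = 160 / (5 − 4) = 160 ms/bit
  a = 1010 − 160 × 4 = 370 ms
Then RT(4) = 370 + 160 × log₂ 4 = 370 + 160 × 2 ≈ 690.000 ms.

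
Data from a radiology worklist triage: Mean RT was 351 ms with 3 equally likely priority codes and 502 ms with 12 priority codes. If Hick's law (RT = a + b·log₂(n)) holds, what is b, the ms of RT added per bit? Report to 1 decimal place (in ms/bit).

75.5 ms/bit

b = (RT₂ − RT₁)/(log₂ n₂ − log₂ n₁) = (502 − 351)/(3.5850 − 1.5850) = 75.500 ms/bit.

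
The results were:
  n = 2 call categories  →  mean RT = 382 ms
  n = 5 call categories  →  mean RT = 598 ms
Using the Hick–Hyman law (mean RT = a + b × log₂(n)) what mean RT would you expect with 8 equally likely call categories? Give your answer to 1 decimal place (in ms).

708.8 ms

Fit slope and intercept:
  b = (598 − 382) / (log₂ 5 − log₂ 2) = 216 / (2.3219 − 1) = 163.398 ms/bit
  a = 382 − 163.398 × 1 = 218.602 ms
Then RT(8) = 218.602 + 163.398 × log₂ 8 = 218.602 + 163.398 × 3 ≈ 708.795 ms.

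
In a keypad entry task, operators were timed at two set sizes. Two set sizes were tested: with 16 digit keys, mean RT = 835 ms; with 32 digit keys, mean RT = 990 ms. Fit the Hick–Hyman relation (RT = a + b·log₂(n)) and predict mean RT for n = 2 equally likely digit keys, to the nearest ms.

With log₂ n on the abscissa the relation is linear; from the two conditions:
  b = (990 − 835) / (log₂ 32 − log₂ 16) = 155 / (5 − 4) = 155 ms/bit
  a = 835 − 155 × 4 = 215 ms
Then RT(2) = 215 + 155 × log₂ 2 = 215 + 155 × 1 ≈ 370.000 ms.

370 ms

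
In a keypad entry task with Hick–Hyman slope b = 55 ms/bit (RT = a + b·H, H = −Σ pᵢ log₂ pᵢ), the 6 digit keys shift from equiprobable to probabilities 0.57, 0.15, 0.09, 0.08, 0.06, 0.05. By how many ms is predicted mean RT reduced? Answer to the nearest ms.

36 ms

Equiprobable entropy H₀ = log₂ 6 = 2.5850 bits.
Skewed entropy H = −Σ pᵢ log₂ pᵢ = 1.9366 bits.
ΔRT = b·(H₀ − H) = 55 × 0.6484 = 35.66 ms.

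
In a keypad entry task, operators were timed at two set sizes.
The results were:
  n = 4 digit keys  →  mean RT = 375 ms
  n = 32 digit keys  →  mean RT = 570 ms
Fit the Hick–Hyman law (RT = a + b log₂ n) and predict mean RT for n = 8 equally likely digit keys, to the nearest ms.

440 ms

RT is linear in log₂ n, so two points fix the line:
  b = (570 − 375) / (log₂ 32 − log₂ 4) = 195 / (5 − 2) = 65 ms/bit
  a = 375 − 65 × 2 = 245 ms
Then RT(8) = 245 + 65 × log₂ 8 = 245 + 65 × 3 ≈ 440.000 ms.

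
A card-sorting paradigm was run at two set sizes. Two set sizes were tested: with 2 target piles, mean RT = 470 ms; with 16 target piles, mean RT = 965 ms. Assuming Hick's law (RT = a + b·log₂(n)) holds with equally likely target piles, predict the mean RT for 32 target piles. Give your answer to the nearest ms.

1130 ms

Fit slope and intercept:
  b = (965 − 470) / (log₂ 16 − log₂ 2) = 495 / (4 − 1) = 165 ms/bit
  a = 470 − 165 × 1 = 305 ms
Then RT(32) = 305 + 165 × log₂ 32 = 305 + 165 × 5 ≈ 1130.000 ms.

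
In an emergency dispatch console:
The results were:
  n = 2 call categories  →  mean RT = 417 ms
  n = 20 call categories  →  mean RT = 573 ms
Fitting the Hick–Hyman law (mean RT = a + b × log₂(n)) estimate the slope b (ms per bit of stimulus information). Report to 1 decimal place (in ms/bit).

47.0 ms/bit

b = (RT₂ − RT₁)/(log₂ n₂ − log₂ n₁) = (573 − 417)/(4.3219 − 1) = 46.961 ms/bit.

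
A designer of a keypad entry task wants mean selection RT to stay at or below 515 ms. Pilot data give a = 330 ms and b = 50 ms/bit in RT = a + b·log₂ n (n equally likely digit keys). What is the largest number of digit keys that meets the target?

Set 330 + 50·log₂ n ≤ 515 → log₂ n ≤ (515 − 330)/50 = 3.7000.
So n ≤ 2^3.7000 = 12.996; the largest integer n is 12.

12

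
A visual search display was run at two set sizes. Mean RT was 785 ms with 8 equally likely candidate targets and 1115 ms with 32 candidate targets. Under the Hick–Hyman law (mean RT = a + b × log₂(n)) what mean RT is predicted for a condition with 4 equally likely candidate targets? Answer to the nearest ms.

620 ms

Solve the two-equation system in a and b:
  b = (1115 − 785) / (log₂ 32 − log₂ 8) = 330 / (5 − 3) = 165 ms/bit
  a = 785 − 165 × 3 = 290 ms
Then RT(4) = 290 + 165 × log₂ 4 = 290 + 165 × 2 ≈ 620.000 ms.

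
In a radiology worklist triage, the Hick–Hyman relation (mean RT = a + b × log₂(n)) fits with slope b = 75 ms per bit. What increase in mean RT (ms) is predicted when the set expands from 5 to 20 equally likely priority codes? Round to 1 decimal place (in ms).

150.0 ms

Only the slope matters, since a is common to both: ΔRT = b·log₂(n₂/n₁).
log₂(20) − log₂(5) = log₂(20/5) = log₂(4) = 2.
ΔRT = 75 × 2.0000 = 150.000 ms.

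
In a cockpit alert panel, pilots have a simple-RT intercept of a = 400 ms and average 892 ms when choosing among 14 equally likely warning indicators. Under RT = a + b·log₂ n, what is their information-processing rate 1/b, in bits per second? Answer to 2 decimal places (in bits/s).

b = (892 − 400)/log₂ 14 = 492/3.8074 = 129.224 ms per bit = 0.12922 s/bit; the reciprocal is 7.739 bits/s.

7.74 bits/s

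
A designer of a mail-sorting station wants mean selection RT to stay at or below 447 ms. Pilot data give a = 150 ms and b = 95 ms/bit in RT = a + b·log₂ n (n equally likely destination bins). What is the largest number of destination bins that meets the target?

8

95·log₂ n ≤ 447 − 150 = 297, giving log₂ n ≤ 3.1263 and n ≤ 8.732. The largest whole number is 8.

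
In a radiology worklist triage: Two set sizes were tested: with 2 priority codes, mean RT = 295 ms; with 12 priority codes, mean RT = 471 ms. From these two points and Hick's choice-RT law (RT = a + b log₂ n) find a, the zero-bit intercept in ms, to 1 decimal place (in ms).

226.9 ms

The slope on a log₂ axis is (471 − 295) / (3.5850 − 1) = 68.086 ms/bit.
Intercept: a = 295 − 68.086·log₂(2) = 226.914 ms.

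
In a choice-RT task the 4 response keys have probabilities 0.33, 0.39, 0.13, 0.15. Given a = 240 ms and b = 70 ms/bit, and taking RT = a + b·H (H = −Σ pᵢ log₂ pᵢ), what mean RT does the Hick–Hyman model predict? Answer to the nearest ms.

H = 0.33·log₂(1/0.33) + 0.39·log₂(1/0.39) + 0.13·log₂(1/0.13) + 0.15·log₂(1/0.15) = 1.8508 bits.
RT = 240 + 70 × 1.8508 = 369.56 ms.

370 ms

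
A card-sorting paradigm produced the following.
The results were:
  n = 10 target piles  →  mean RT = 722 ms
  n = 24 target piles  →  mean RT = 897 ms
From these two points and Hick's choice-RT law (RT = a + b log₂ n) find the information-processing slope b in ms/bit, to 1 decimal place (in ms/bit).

138.6 ms/bit

Slope: b = (897 − 722) / (log₂ 24 − log₂ 10) = 175/1.2630 = 138.555 ms/bit.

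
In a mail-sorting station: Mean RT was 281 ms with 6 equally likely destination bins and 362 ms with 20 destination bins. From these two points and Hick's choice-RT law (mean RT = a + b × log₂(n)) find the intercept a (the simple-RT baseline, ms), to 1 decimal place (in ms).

160.5 ms

The slope on a log₂ axis is (362 − 281) / (4.3219 − 2.5850) = 46.633 ms/bit.
a = RT₁ − b·log₂ n₁ = 281 − 46.633 × 2.5850 = 160.455 ms.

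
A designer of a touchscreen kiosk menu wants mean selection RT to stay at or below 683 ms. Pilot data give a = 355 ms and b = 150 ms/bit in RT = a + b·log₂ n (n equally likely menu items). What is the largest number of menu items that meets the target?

Information budget: (683 − 355)/150 = 2.1867 bits, so n ≤ 2^2.1867 = 4.553 → at most 4.

4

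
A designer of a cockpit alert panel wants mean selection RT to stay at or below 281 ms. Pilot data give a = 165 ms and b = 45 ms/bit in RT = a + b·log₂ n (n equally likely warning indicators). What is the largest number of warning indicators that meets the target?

45·log₂ n ≤ 281 − 165 = 116, giving log₂ n ≤ 2.5778 and n ≤ 5.970. The largest whole number is 5.

5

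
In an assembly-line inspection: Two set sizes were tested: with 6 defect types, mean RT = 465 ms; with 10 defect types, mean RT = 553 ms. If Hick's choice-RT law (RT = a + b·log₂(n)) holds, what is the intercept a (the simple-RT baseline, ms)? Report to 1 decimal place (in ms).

Slope: b = (553 − 465) / (log₂ 10 − log₂ 6) = 88/0.7370 = 119.409 ms/bit.
a = RT₁ − b·log₂ n₁ = 465 − 119.409 × 2.5850 = 156.333 ms.

156.3 ms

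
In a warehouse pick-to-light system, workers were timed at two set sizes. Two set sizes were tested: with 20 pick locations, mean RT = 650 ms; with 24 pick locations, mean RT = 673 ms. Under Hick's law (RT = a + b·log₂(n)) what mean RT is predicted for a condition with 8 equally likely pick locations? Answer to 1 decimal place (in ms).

RT is linear in log₂ n, so two points fix the line:
  b = (673 − 650) / (log₂ 24 − log₂ 20) = 23 / (4.5850 − 4.3219) = 87.441 ms/bit
  a = 650 − 87.441 × 4.3219 = 272.086 ms
Then RT(8) = 272.086 + 87.441 × log₂ 8 = 272.086 + 87.441 × 3 ≈ 534.409 ms.

534.4 ms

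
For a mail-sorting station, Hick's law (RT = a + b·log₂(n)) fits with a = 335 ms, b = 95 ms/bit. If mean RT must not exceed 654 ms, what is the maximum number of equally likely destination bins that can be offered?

10

Information budget: (654 − 335)/95 = 3.3579 bits, so n ≤ 2^3.3579 = 10.252 → at most 10.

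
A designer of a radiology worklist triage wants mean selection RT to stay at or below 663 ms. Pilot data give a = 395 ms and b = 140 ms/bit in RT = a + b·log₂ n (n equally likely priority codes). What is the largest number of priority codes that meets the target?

Information budget: (663 − 395)/140 = 1.9143 bits, so n ≤ 2^1.9143 = 3.769 → at most 3.

3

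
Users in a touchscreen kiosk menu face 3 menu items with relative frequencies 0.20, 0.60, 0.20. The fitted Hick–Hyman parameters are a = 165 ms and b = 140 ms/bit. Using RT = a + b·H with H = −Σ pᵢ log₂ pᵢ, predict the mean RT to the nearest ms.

357 ms

H = 0.20·log₂(1/0.20) + 0.60·log₂(1/0.60) + 0.20·log₂(1/0.20) = 1.3710 bits.
RT = 165 + 140 × 1.3710 = 356.93 ms.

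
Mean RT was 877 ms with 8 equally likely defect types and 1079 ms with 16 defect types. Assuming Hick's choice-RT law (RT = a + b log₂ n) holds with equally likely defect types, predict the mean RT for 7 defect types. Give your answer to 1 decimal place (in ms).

Solve the two-equation system in a and b:
  b = (1079 − 877) / (log₂ 16 − log₂ 8) = 202 / (4 − 3) = 202.000 ms/bit
  a = 877 − 202.000 × 3 = 271.000 ms
Then RT(7) = 271.000 + 202.000 × log₂ 7 = 271.000 + 202.000 × 2.8074 ≈ 838.086 ms.

838.1 ms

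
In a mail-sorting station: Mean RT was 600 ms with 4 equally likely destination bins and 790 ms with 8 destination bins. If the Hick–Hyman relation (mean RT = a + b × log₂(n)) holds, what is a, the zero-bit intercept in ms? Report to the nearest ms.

b = (RT₂ − RT₁)/(log₂ n₂ − log₂ n₁) = (790 − 600)/(3 − 2) = 190 ms/bit.
a = RT₁ − b·log₂ n₁ = 600 − 190 × 2 = 220.000 ms.

220 ms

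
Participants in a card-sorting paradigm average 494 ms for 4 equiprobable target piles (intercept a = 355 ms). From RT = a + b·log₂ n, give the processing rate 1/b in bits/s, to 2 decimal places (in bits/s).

Choice component = 494 − 355 = 139 ms over log₂(4) = 2 bits.
b = 139 / 2 = 69.500 ms/bit, so 1/b = 14.388 bits/s.

14.39 bits/s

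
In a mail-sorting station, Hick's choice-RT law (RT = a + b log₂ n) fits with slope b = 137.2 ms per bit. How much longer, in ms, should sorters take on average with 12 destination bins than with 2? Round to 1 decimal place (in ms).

Only the slope matters, since a is common to both: ΔRT = b·log₂(n₂/n₁).
log₂(12) − log₂(2) = 3.5850 − 1 = 2.5850.
ΔRT = 137.2 × 2.5850 = 354.657 ms.

354.7 ms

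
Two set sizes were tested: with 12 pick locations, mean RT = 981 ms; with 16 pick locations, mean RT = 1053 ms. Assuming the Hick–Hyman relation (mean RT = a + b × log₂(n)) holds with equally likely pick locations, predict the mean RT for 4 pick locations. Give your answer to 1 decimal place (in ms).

706.0 ms

With log₂ n on the abscissa the relation is linear; from the two conditions:
  b = (1053 − 981) / (log₂ 16 − log₂ 12) = 72 / (4 − 3.5850) = 173.478 ms/bit
  a = 981 − 173.478 × 3.5850 = 359.087 ms
Then RT(4) = 359.087 + 173.478 × log₂ 4 = 359.087 + 173.478 × 2 ≈ 706.043 ms.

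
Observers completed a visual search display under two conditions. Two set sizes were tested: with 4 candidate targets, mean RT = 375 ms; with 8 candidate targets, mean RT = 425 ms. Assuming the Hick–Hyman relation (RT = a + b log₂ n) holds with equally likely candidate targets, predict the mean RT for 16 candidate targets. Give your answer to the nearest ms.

475 ms

RT is linear in log₂ n, so two points fix the line:
  b = (425 − 375) / (log₂ 8 − log₂ 4) = 50 / (3 − 2) = 50 ms/bit
  a = 375 − 50 × 2 = 275 ms
Then RT(16) = 275 + 50 × log₂ 16 = 275 + 50 × 4 ≈ 475.000 ms.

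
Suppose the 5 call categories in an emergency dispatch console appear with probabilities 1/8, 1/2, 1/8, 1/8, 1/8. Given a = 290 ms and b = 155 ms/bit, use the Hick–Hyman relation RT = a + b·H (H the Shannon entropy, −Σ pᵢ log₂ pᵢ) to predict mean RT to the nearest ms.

600 ms

H = −Σ pᵢ log₂ pᵢ = 0.125·3 + 0.5·1 + 0.125·3 + 0.125·3 + 0.125·3 = 2.000 bits.
RT = 290 + 155 × 2.000 = 600.00 ms.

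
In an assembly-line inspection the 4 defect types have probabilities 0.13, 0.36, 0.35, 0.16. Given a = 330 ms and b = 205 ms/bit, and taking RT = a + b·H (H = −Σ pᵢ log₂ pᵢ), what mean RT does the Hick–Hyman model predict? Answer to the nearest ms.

713 ms

H = 0.13·log₂(1/0.13) + 0.36·log₂(1/0.36) + 0.35·log₂(1/0.35) + 0.16·log₂(1/0.16) = 1.8664 bits.
RT = 330 + 205 × 1.8664 = 712.61 ms.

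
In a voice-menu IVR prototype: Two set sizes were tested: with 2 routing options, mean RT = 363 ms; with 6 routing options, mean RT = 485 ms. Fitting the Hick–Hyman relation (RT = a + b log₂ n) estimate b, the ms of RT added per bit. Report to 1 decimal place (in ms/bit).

Slope: b = (485 − 363) / (log₂ 6 − log₂ 2) = 122/1.5850 = 76.973 ms/bit.

77.0 ms/bit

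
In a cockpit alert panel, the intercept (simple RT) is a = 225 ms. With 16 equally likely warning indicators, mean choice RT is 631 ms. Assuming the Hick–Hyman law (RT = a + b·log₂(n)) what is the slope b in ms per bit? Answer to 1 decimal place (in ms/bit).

b = (631 − 225) / log₂(16) = 406 / 4 = 101.500 ms/bit.

101.5 ms/bit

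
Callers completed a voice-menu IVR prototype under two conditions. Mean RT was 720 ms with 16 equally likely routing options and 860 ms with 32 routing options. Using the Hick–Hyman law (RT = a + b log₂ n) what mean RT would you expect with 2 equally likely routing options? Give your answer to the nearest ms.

Solve the two-equation system in a and b:
  b = (860 − 720) / (log₂ 32 − log₂ 16) = 140 / (5 − 4) = 140 ms/bit
  a = 720 − 140 × 4 = 160 ms
Then RT(2) = 160 + 140 × log₂ 2 = 160 + 140 × 1 ≈ 300.000 ms.

300 ms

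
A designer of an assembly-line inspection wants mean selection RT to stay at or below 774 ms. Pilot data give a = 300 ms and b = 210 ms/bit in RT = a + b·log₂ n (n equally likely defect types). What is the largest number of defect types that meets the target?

Set 300 + 210·log₂ n ≤ 774 → log₂ n ≤ (774 − 300)/210 = 2.2571.
So n ≤ 2^2.2571 = 4.780; the largest integer n is 4.

4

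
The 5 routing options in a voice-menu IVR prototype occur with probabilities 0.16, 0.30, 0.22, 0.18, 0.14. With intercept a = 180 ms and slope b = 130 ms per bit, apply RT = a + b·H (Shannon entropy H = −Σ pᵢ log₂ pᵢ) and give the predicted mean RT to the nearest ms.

475 ms

H = 0.16·log₂(1/0.16) + 0.30·log₂(1/0.30) + 0.22·log₂(1/0.22) + 0.18·log₂(1/0.18) + 0.14·log₂(1/0.14) = 2.2671 bits.
RT = 180 + 130 × 2.2671 = 474.72 ms.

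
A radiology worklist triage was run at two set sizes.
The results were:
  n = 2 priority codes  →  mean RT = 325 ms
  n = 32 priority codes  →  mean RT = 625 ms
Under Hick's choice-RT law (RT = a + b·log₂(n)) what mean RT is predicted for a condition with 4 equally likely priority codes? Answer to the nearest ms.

With log₂ n on the abscissa the relation is linear; from the two conditions:
  b = (625 − 325) / (log₂ 32 − log₂ 2) = 300 / (5 − 1) = 75 ms/bit
  a = 325 − 75 × 1 = 250 ms
Then RT(4) = 250 + 75 × log₂ 4 = 250 + 75 × 2 ≈ 400.000 ms.

400 ms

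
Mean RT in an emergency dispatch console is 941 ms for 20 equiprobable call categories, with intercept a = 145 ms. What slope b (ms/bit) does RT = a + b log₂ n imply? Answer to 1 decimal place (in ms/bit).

b = (941 − 145) / log₂(20) = 796 / 4.3219 = 184.177 ms/bit.

184.2 ms/bit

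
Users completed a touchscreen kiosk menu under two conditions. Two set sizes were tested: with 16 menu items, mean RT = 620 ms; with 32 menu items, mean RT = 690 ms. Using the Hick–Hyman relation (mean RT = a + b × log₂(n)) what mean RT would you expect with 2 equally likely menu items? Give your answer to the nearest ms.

410 ms

RT is linear in log₂ n, so two points fix the line:
  b = (690 − 620) / (log₂ 32 − log₂ 16) = 70 / (5 − 4) = 70 ms/bit
  a = 620 − 70 × 4 = 340 ms
Then RT(2) = 340 + 70 × log₂ 2 = 340 + 70 × 1 ≈ 410.000 ms.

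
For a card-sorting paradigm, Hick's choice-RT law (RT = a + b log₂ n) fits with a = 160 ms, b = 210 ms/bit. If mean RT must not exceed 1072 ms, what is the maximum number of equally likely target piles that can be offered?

20

Set 160 + 210·log₂ n ≤ 1072 → log₂ n ≤ (1072 − 160)/210 = 4.3429.
So n ≤ 2^4.3429 = 20.292; the largest integer n is 20.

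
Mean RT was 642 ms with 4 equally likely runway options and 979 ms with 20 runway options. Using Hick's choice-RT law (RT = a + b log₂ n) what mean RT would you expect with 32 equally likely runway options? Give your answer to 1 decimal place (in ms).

1077.4 ms

With log₂ n on the abscissa the relation is linear; from the two conditions:
  b = (979 − 642) / (log₂ 20 − log₂ 4) = 337 / (4.3219 − 2) = 145.138 ms/bit
  a = 642 − 145.138 × 2 = 351.724 ms
Then RT(32) = 351.724 + 145.138 × log₂ 32 = 351.724 + 145.138 × 5 ≈ 1077.414 ms.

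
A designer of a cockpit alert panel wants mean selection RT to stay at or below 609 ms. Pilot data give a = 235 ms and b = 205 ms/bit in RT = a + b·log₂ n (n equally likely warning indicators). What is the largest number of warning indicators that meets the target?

3

Information budget: (609 − 235)/205 = 1.8244 bits, so n ≤ 2^1.8244 = 3.542 → at most 3.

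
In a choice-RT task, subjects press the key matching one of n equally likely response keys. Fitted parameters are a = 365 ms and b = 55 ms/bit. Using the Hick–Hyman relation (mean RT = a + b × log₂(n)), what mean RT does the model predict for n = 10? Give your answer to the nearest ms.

548 ms

log₂(10) = 3.3219 bits, so RT = 365 + 55 × 3.3219 ≈ 547.706 ms.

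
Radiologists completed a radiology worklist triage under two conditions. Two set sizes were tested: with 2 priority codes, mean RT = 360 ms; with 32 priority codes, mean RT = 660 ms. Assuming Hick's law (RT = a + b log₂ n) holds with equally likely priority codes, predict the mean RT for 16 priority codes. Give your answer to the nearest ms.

585 ms

With log₂ n on the abscissa the relation is linear; from the two conditions:
  b = (660 − 360) / (log₂ 32 − log₂ 2) = 300 / (5 − 1) = 75 ms/bit
  a = 360 − 75 × 1 = 285 ms
Then RT(16) = 285 + 75 × log₂ 16 = 285 + 75 × 4 ≈ 585.000 ms.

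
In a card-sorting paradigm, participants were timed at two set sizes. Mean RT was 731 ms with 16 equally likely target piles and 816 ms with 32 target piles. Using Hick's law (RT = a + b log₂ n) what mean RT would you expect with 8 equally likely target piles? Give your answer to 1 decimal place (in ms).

646.0 ms

RT is linear in log₂ n, so two points fix the line:
  b = (816 − 731) / (log₂ 32 − log₂ 16) = 85 / (5 − 4) = 85.000 ms/bit
  a = 731 − 85.000 × 4 = 391.000 ms
Then RT(8) = 391.000 + 85.000 × log₂ 8 = 391.000 + 85.000 × 3 ≈ 646.000 ms.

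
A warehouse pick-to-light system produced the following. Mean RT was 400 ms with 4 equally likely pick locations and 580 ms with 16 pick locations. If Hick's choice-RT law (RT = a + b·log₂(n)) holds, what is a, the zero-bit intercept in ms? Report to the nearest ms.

220 ms

The slope on a log₂ axis is (580 − 400) / (4 − 2) = 90 ms/bit.
Intercept: a = 400 − 90·log₂(4) = 220.000 ms.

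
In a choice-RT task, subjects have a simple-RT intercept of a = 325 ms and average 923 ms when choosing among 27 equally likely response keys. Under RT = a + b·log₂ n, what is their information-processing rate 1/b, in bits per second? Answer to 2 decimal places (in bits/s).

b = (923 − 325)/log₂ 27 = 598/4.7549 = 125.765 ms per bit = 0.12577 s/bit; the reciprocal is 7.951 bits/s.

7.95 bits/s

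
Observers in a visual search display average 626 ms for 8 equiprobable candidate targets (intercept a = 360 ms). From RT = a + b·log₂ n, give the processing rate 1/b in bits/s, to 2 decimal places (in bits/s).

b = (626 − 360)/log₂ 8 = 266/3 = 88.667 ms per bit = 0.08867 s/bit; the reciprocal is 11.278 bits/s.

11.28 bits/s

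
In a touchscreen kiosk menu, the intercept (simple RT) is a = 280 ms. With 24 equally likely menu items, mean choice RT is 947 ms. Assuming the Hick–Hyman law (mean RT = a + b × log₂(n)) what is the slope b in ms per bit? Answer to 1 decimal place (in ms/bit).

24 alternatives carry log₂ 24 = 4.5850 bits; the choice cost is 947 − 280 = 667 ms, so b = 667/4.5850 = 145.476 ms/bit.

145.5 ms/bit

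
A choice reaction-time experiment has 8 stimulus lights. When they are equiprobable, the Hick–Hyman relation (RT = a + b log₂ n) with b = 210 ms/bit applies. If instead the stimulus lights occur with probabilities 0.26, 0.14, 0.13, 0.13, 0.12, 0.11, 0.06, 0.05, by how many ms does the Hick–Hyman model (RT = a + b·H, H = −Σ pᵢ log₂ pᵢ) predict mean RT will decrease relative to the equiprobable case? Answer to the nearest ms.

Equiprobable entropy H₀ = log₂ 8 = 3.0000 bits.
Skewed entropy H = −Σ pᵢ log₂ pᵢ = 2.8447 bits.
ΔRT = b·(H₀ − H) = 210 × 0.1553 = 32.62 ms.

33 ms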